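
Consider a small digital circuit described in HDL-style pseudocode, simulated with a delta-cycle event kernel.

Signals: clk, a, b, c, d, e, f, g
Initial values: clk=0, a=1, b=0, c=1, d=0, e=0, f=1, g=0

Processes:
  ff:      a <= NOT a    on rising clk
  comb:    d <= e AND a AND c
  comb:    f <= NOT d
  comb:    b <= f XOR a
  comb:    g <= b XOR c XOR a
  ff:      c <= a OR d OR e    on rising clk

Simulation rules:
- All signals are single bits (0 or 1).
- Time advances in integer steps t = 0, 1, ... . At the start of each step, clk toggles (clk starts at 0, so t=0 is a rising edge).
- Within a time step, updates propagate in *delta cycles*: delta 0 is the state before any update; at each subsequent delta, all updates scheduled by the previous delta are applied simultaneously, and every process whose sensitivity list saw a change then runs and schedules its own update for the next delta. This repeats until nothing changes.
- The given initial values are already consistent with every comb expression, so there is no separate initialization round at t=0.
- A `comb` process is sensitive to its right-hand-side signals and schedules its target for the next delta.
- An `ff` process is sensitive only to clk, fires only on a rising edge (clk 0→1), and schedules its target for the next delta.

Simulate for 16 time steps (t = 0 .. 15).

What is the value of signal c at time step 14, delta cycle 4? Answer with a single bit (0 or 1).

0

t0.Δ0 c=1 a=1 clk=0 g=0 b=0 f=1 d=0 e=0
t0.Δ1 c=1 a=1 clk=1 g=0 b=0 f=1 d=0 e=0
t0.Δ2 c=1 a=0 clk=1 g=0 b=0 f=1 d=0 e=0
t0.Δ3 c=1 a=0 clk=1 g=1 b=1 f=1 d=0 e=0
t0.Δ4 c=1 a=0 clk=1 g=0 b=1 f=1 d=0 e=0
t1.Δ0 c=1 a=0 clk=1 g=0 b=1 f=1 d=0 e=0
t1.Δ1 c=1 a=0 clk=0 g=0 b=1 f=1 d=0 e=0
t2.Δ0 c=1 a=0 clk=0 g=0 b=1 f=1 d=0 e=0
t2.Δ1 c=1 a=0 clk=1 g=0 b=1 f=1 d=0 e=0
t2.Δ2 c=0 a=1 clk=1 g=0 b=1 f=1 d=0 e=0
t2.Δ3 c=0 a=1 clk=1 g=0 b=0 f=1 d=0 e=0
t2.Δ4 c=0 a=1 clk=1 g=1 b=0 f=1 d=0 e=0
t3.Δ0 c=0 a=1 clk=1 g=1 b=0 f=1 d=0 e=0
t3.Δ1 c=0 a=1 clk=0 g=1 b=0 f=1 d=0 e=0
t4.Δ0 c=0 a=1 clk=0 g=1 b=0 f=1 d=0 e=0
t4.Δ1 c=0 a=1 clk=1 g=1 b=0 f=1 d=0 e=0
t4.Δ2 c=1 a=0 clk=1 g=1 b=0 f=1 d=0 e=0
t4.Δ3 c=1 a=0 clk=1 g=1 b=1 f=1 d=0 e=0
t4.Δ4 c=1 a=0 clk=1 g=0 b=1 f=1 d=0 e=0
t5.Δ0 c=1 a=0 clk=1 g=0 b=1 f=1 d=0 e=0
t5.Δ1 c=1 a=0 clk=0 g=0 b=1 f=1 d=0 e=0
t6.Δ0 c=1 a=0 clk=0 g=0 b=1 f=1 d=0 e=0
t6.Δ1 c=1 a=0 clk=1 g=0 b=1 f=1 d=0 e=0
t6.Δ2 c=0 a=1 clk=1 g=0 b=1 f=1 d=0 e=0
t6.Δ3 c=0 a=1 clk=1 g=0 b=0 f=1 d=0 e=0
t6.Δ4 c=0 a=1 clk=1 g=1 b=0 f=1 d=0 e=0
t7.Δ0 c=0 a=1 clk=1 g=1 b=0 f=1 d=0 e=0
t7.Δ1 c=0 a=1 clk=0 g=1 b=0 f=1 d=0 e=0
t8.Δ0 c=0 a=1 clk=0 g=1 b=0 f=1 d=0 e=0
t8.Δ1 c=0 a=1 clk=1 g=1 b=0 f=1 d=0 e=0
t8.Δ2 c=1 a=0 clk=1 g=1 b=0 f=1 d=0 e=0
t8.Δ3 c=1 a=0 clk=1 g=1 b=1 f=1 d=0 e=0
t8.Δ4 c=1 a=0 clk=1 g=0 b=1 f=1 d=0 e=0
t9.Δ0 c=1 a=0 clk=1 g=0 b=1 f=1 d=0 e=0
t9.Δ1 c=1 a=0 clk=0 g=0 b=1 f=1 d=0 e=0
t10.Δ0 c=1 a=0 clk=0 g=0 b=1 f=1 d=0 e=0
t10.Δ1 c=1 a=0 clk=1 g=0 b=1 f=1 d=0 e=0
t10.Δ2 c=0 a=1 clk=1 g=0 b=1 f=1 d=0 e=0
t10.Δ3 c=0 a=1 clk=1 g=0 b=0 f=1 d=0 e=0
t10.Δ4 c=0 a=1 clk=1 g=1 b=0 f=1 d=0 e=0
t11.Δ0 c=0 a=1 clk=1 g=1 b=0 f=1 d=0 e=0
t11.Δ1 c=0 a=1 clk=0 g=1 b=0 f=1 d=0 e=0
t12.Δ0 c=0 a=1 clk=0 g=1 b=0 f=1 d=0 e=0
t12.Δ1 c=0 a=1 clk=1 g=1 b=0 f=1 d=0 e=0
t12.Δ2 c=1 a=0 clk=1 g=1 b=0 f=1 d=0 e=0
t12.Δ3 c=1 a=0 clk=1 g=1 b=1 f=1 d=0 e=0
t12.Δ4 c=1 a=0 clk=1 g=0 b=1 f=1 d=0 e=0
t13.Δ0 c=1 a=0 clk=1 g=0 b=1 f=1 d=0 e=0
t13.Δ1 c=1 a=0 clk=0 g=0 b=1 f=1 d=0 e=0
t14.Δ0 c=1 a=0 clk=0 g=0 b=1 f=1 d=0 e=0
t14.Δ1 c=1 a=0 clk=1 g=0 b=1 f=1 d=0 e=0
t14.Δ2 c=0 a=1 clk=1 g=0 b=1 f=1 d=0 e=0
t14.Δ3 c=0 a=1 clk=1 g=0 b=0 f=1 d=0 e=0
t14.Δ4 c=0 a=1 clk=1 g=1 b=0 f=1 d=0 e=0
t15.Δ0 c=0 a=1 clk=1 g=1 b=0 f=1 d=0 e=0
t15.Δ1 c=0 a=1 clk=0 g=1 b=0 f=1 d=0 e=0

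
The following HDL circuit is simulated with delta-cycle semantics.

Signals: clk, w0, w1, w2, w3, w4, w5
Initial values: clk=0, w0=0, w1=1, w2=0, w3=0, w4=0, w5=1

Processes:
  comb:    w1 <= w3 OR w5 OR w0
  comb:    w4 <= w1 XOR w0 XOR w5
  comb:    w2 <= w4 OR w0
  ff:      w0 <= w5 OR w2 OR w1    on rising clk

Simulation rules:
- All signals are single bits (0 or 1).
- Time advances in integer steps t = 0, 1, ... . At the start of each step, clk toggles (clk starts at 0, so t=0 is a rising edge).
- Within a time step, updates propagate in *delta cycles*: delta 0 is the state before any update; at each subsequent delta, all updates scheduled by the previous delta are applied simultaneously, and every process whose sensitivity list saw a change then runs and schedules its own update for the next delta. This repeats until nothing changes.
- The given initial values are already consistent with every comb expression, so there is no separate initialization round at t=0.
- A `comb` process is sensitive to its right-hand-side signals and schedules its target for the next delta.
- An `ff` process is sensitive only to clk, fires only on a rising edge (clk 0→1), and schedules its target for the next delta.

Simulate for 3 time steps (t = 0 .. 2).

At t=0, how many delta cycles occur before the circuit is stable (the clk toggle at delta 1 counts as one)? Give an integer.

3

[bits: w1,w2,w3,w0,clk,w4,w5]
t=0: Δ0=1000001 Δ1=1000101 Δ2=1001101 Δ3=1101111 | 3Δ
t=1: Δ0=1101111 Δ1=1101011 | 1Δ
t=2: Δ0=1101011 Δ1=1101111 | 1Δ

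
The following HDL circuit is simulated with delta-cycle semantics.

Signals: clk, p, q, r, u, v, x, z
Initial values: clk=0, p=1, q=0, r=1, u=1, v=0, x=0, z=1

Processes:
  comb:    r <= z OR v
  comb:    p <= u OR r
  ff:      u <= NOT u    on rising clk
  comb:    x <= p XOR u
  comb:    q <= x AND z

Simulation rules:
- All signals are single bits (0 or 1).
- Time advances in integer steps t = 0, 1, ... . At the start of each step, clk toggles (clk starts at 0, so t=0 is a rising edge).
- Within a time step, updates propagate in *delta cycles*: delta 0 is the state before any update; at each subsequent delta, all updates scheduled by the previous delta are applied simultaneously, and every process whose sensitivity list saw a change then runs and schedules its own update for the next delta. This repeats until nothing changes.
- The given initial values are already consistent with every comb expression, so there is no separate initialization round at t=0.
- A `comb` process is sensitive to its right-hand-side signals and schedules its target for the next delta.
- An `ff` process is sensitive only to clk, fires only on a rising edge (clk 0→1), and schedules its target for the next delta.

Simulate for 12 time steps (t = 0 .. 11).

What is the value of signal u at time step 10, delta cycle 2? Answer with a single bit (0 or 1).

1

[bits: r,clk,x,z,p,v,u,q]
t=0: Δ0=10011010 Δ1=11011010 Δ2=11011000 Δ3=11111000 Δ4=11111001 | 4Δ
t=1: Δ0=11111001 Δ1=10111001 | 1Δ
t=2: Δ0=10111001 Δ1=11111001 Δ2=11111011 Δ3=11011011 Δ4=11011010 | 4Δ
t=3: Δ0=11011010 Δ1=10011010 | 1Δ
t=4: Δ0=10011010 Δ1=11011010 Δ2=11011000 Δ3=11111000 Δ4=11111001 | 4Δ
t=5: Δ0=11111001 Δ1=10111001 | 1Δ
t=6: Δ0=10111001 Δ1=11111001 Δ2=11111011 Δ3=11011011 Δ4=11011010 | 4Δ
t=7: Δ0=11011010 Δ1=10011010 | 1Δ
t=8: Δ0=10011010 Δ1=11011010 Δ2=11011000 Δ3=11111000 Δ4=11111001 | 4Δ
t=9: Δ0=11111001 Δ1=10111001 | 1Δ
t=10: Δ0=10111001 Δ1=11111001 Δ2=11111011 Δ3=11011011 Δ4=11011010 | 4Δ
t=11: Δ0=11011010 Δ1=10011010 | 1Δ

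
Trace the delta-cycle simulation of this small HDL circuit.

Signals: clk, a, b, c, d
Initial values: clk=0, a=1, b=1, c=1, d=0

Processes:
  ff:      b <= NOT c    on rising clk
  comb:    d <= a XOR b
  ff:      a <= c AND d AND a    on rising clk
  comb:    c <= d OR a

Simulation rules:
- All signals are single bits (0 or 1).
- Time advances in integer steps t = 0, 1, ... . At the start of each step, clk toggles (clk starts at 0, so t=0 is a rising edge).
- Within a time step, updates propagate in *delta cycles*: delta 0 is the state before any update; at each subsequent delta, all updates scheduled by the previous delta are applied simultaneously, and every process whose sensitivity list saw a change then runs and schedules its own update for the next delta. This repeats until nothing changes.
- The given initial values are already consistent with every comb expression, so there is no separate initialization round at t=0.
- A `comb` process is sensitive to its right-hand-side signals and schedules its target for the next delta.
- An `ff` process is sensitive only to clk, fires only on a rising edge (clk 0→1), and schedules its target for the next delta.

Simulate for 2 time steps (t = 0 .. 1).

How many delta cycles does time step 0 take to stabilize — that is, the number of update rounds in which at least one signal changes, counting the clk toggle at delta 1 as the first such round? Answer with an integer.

3

[bits: d,b,a,clk,c]
t=0: Δ0=01101 Δ1=01111 Δ2=00011 Δ3=00010 | 3Δ
t=1: Δ0=00010 Δ1=00000 | 1Δ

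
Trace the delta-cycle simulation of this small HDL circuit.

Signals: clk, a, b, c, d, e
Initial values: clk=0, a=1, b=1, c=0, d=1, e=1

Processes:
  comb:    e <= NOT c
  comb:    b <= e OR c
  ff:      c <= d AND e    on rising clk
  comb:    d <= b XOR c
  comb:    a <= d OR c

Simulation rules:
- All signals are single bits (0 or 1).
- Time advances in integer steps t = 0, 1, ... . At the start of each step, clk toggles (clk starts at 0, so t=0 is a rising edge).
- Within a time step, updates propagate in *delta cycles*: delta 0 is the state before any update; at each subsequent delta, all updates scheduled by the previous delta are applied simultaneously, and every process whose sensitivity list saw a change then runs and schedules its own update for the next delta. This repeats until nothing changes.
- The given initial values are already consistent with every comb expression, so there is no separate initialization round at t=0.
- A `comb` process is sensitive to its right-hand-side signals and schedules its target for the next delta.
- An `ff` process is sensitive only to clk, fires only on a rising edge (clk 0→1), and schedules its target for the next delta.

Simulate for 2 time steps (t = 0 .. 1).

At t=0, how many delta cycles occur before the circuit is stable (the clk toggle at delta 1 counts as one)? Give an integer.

3

t=0 Δ0: a=1 d=1 c=0 e=1 b=1 clk=0
  Δ1: clk:0→1
  Δ2: c:0→1
  Δ3: d:1→0, e:1→0
  (3Δ to stable)
t=1 Δ0: a=1 d=0 c=1 e=0 b=1 clk=1
  Δ1: clk:1→0
  (1Δ to stable)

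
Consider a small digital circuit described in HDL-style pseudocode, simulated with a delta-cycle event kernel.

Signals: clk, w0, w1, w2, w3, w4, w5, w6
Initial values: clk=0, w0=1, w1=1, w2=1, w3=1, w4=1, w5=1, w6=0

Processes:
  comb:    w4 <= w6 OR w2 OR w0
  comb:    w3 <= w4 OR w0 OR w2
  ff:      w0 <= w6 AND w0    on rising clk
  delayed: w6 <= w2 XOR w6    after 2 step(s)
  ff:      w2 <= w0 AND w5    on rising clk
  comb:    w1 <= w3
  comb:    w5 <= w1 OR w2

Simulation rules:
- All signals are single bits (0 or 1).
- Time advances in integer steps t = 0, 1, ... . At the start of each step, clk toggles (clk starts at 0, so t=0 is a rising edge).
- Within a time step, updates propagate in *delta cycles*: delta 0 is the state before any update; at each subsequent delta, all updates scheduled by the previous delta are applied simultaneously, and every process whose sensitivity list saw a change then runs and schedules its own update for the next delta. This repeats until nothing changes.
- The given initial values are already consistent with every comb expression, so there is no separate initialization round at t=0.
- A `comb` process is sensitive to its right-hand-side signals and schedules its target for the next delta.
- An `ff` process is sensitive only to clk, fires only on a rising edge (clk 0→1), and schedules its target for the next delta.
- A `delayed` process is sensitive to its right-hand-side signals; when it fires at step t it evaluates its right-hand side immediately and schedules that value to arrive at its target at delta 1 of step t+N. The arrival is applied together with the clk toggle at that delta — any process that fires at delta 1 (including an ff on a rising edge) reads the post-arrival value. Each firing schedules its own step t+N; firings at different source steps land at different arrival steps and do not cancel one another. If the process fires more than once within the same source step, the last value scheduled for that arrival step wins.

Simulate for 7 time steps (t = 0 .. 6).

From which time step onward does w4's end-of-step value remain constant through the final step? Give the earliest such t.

2

[bits: w1,w4,w3,w0,clk,w6,w5,w2]
t=0: Δ0=11110011 Δ1=11111011 Δ2=11101011 | 2Δ
t=1: Δ0=11101011 Δ1=11100011 | 1Δ
t=2: Δ0=11100011 Δ1=11101011 Δ2=11101010 Δ3=10101010 Δ4=10001010 Δ5=00001010 Δ6=00001000 | 6Δ
t=3: Δ0=00001000 Δ1=00000000 | 1Δ
t=4: Δ0=00000000 Δ1=00001000 | 1Δ
t=5: Δ0=00001000 Δ1=00000000 | 1Δ
t=6: Δ0=00000000 Δ1=00001000 | 1Δ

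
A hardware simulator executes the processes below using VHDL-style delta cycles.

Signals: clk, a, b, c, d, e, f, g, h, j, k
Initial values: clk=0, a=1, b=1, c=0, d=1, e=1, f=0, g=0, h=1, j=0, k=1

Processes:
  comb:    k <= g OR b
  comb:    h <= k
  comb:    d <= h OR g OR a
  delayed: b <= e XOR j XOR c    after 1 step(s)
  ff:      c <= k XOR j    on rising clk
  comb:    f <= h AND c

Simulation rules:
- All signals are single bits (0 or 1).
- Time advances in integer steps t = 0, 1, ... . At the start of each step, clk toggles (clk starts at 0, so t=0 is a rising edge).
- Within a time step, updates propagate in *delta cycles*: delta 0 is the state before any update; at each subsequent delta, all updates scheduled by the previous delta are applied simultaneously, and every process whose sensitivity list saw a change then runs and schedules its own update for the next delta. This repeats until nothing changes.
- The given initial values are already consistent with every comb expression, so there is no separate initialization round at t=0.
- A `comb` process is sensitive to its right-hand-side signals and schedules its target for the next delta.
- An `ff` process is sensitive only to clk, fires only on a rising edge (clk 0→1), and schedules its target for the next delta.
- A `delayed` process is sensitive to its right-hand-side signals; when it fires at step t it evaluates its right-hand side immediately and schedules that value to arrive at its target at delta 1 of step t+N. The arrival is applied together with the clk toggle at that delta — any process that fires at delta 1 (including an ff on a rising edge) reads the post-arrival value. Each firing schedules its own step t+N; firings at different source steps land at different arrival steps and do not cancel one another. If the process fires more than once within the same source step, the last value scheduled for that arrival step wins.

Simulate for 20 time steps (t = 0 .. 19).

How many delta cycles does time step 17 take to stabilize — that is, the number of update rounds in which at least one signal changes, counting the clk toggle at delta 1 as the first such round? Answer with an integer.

4

t0.Δ0 g=0 k=1 d=1 c=0 e=1 clk=0 a=1 b=1 h=1 f=0 j=0
t0.Δ1 g=0 k=1 d=1 c=0 e=1 clk=1 a=1 b=1 h=1 f=0 j=0
t0.Δ2 g=0 k=1 d=1 c=1 e=1 clk=1 a=1 b=1 h=1 f=0 j=0
t0.Δ3 g=0 k=1 d=1 c=1 e=1 clk=1 a=1 b=1 h=1 f=1 j=0
t1.Δ0 g=0 k=1 d=1 c=1 e=1 clk=1 a=1 b=1 h=1 f=1 j=0
t1.Δ1 g=0 k=1 d=1 c=1 e=1 clk=0 a=1 b=0 h=1 f=1 j=0
t1.Δ2 g=0 k=0 d=1 c=1 e=1 clk=0 a=1 b=0 h=1 f=1 j=0
t1.Δ3 g=0 k=0 d=1 c=1 e=1 clk=0 a=1 b=0 h=0 f=1 j=0
t1.Δ4 g=0 k=0 d=1 c=1 e=1 clk=0 a=1 b=0 h=0 f=0 j=0
t2.Δ0 g=0 k=0 d=1 c=1 e=1 clk=0 a=1 b=0 h=0 f=0 j=0
t2.Δ1 g=0 k=0 d=1 c=1 e=1 clk=1 a=1 b=0 h=0 f=0 j=0
t2.Δ2 g=0 k=0 d=1 c=0 e=1 clk=1 a=1 b=0 h=0 f=0 j=0
t3.Δ0 g=0 k=0 d=1 c=0 e=1 clk=1 a=1 b=0 h=0 f=0 j=0
t3.Δ1 g=0 k=0 d=1 c=0 e=1 clk=0 a=1 b=1 h=0 f=0 j=0
t3.Δ2 g=0 k=1 d=1 c=0 e=1 clk=0 a=1 b=1 h=0 f=0 j=0
t3.Δ3 g=0 k=1 d=1 c=0 e=1 clk=0 a=1 b=1 h=1 f=0 j=0
t4.Δ0 g=0 k=1 d=1 c=0 e=1 clk=0 a=1 b=1 h=1 f=0 j=0
t4.Δ1 g=0 k=1 d=1 c=0 e=1 clk=1 a=1 b=1 h=1 f=0 j=0
t4.Δ2 g=0 k=1 d=1 c=1 e=1 clk=1 a=1 b=1 h=1 f=0 j=0
t4.Δ3 g=0 k=1 d=1 c=1 e=1 clk=1 a=1 b=1 h=1 f=1 j=0
t5.Δ0 g=0 k=1 d=1 c=1 e=1 clk=1 a=1 b=1 h=1 f=1 j=0
t5.Δ1 g=0 k=1 d=1 c=1 e=1 clk=0 a=1 b=0 h=1 f=1 j=0
t5.Δ2 g=0 k=0 d=1 c=1 e=1 clk=0 a=1 b=0 h=1 f=1 j=0
t5.Δ3 g=0 k=0 d=1 c=1 e=1 clk=0 a=1 b=0 h=0 f=1 j=0
t5.Δ4 g=0 k=0 d=1 c=1 e=1 clk=0 a=1 b=0 h=0 f=0 j=0
t6.Δ0 g=0 k=0 d=1 c=1 e=1 clk=0 a=1 b=0 h=0 f=0 j=0
t6.Δ1 g=0 k=0 d=1 c=1 e=1 clk=1 a=1 b=0 h=0 f=0 j=0
t6.Δ2 g=0 k=0 d=1 c=0 e=1 clk=1 a=1 b=0 h=0 f=0 j=0
t7.Δ0 g=0 k=0 d=1 c=0 e=1 clk=1 a=1 b=0 h=0 f=0 j=0
t7.Δ1 g=0 k=0 d=1 c=0 e=1 clk=0 a=1 b=1 h=0 f=0 j=0
t7.Δ2 g=0 k=1 d=1 c=0 e=1 clk=0 a=1 b=1 h=0 f=0 j=0
t7.Δ3 g=0 k=1 d=1 c=0 e=1 clk=0 a=1 b=1 h=1 f=0 j=0
t8.Δ0 g=0 k=1 d=1 c=0 e=1 clk=0 a=1 b=1 h=1 f=0 j=0
t8.Δ1 g=0 k=1 d=1 c=0 e=1 clk=1 a=1 b=1 h=1 f=0 j=0
t8.Δ2 g=0 k=1 d=1 c=1 e=1 clk=1 a=1 b=1 h=1 f=0 j=0
t8.Δ3 g=0 k=1 d=1 c=1 e=1 clk=1 a=1 b=1 h=1 f=1 j=0
t9.Δ0 g=0 k=1 d=1 c=1 e=1 clk=1 a=1 b=1 h=1 f=1 j=0
t9.Δ1 g=0 k=1 d=1 c=1 e=1 clk=0 a=1 b=0 h=1 f=1 j=0
t9.Δ2 g=0 k=0 d=1 c=1 e=1 clk=0 a=1 b=0 h=1 f=1 j=0
t9.Δ3 g=0 k=0 d=1 c=1 e=1 clk=0 a=1 b=0 h=0 f=1 j=0
t9.Δ4 g=0 k=0 d=1 c=1 e=1 clk=0 a=1 b=0 h=0 f=0 j=0
t10.Δ0 g=0 k=0 d=1 c=1 e=1 clk=0 a=1 b=0 h=0 f=0 j=0
t10.Δ1 g=0 k=0 d=1 c=1 e=1 clk=1 a=1 b=0 h=0 f=0 j=0
t10.Δ2 g=0 k=0 d=1 c=0 e=1 clk=1 a=1 b=0 h=0 f=0 j=0
t11.Δ0 g=0 k=0 d=1 c=0 e=1 clk=1 a=1 b=0 h=0 f=0 j=0
t11.Δ1 g=0 k=0 d=1 c=0 e=1 clk=0 a=1 b=1 h=0 f=0 j=0
t11.Δ2 g=0 k=1 d=1 c=0 e=1 clk=0 a=1 b=1 h=0 f=0 j=0
t11.Δ3 g=0 k=1 d=1 c=0 e=1 clk=0 a=1 b=1 h=1 f=0 j=0
t12.Δ0 g=0 k=1 d=1 c=0 e=1 clk=0 a=1 b=1 h=1 f=0 j=0
t12.Δ1 g=0 k=1 d=1 c=0 e=1 clk=1 a=1 b=1 h=1 f=0 j=0
t12.Δ2 g=0 k=1 d=1 c=1 e=1 clk=1 a=1 b=1 h=1 f=0 j=0
t12.Δ3 g=0 k=1 d=1 c=1 e=1 clk=1 a=1 b=1 h=1 f=1 j=0
t13.Δ0 g=0 k=1 d=1 c=1 e=1 clk=1 a=1 b=1 h=1 f=1 j=0
t13.Δ1 g=0 k=1 d=1 c=1 e=1 clk=0 a=1 b=0 h=1 f=1 j=0
t13.Δ2 g=0 k=0 d=1 c=1 e=1 clk=0 a=1 b=0 h=1 f=1 j=0
t13.Δ3 g=0 k=0 d=1 c=1 e=1 clk=0 a=1 b=0 h=0 f=1 j=0
t13.Δ4 g=0 k=0 d=1 c=1 e=1 clk=0 a=1 b=0 h=0 f=0 j=0
t14.Δ0 g=0 k=0 d=1 c=1 e=1 clk=0 a=1 b=0 h=0 f=0 j=0
t14.Δ1 g=0 k=0 d=1 c=1 e=1 clk=1 a=1 b=0 h=0 f=0 j=0
t14.Δ2 g=0 k=0 d=1 c=0 e=1 clk=1 a=1 b=0 h=0 f=0 j=0
t15.Δ0 g=0 k=0 d=1 c=0 e=1 clk=1 a=1 b=0 h=0 f=0 j=0
t15.Δ1 g=0 k=0 d=1 c=0 e=1 clk=0 a=1 b=1 h=0 f=0 j=0
t15.Δ2 g=0 k=1 d=1 c=0 e=1 clk=0 a=1 b=1 h=0 f=0 j=0
t15.Δ3 g=0 k=1 d=1 c=0 e=1 clk=0 a=1 b=1 h=1 f=0 j=0
t16.Δ0 g=0 k=1 d=1 c=0 e=1 clk=0 a=1 b=1 h=1 f=0 j=0
t16.Δ1 g=0 k=1 d=1 c=0 e=1 clk=1 a=1 b=1 h=1 f=0 j=0
t16.Δ2 g=0 k=1 d=1 c=1 e=1 clk=1 a=1 b=1 h=1 f=0 j=0
t16.Δ3 g=0 k=1 d=1 c=1 e=1 clk=1 a=1 b=1 h=1 f=1 j=0
t17.Δ0 g=0 k=1 d=1 c=1 e=1 clk=1 a=1 b=1 h=1 f=1 j=0
t17.Δ1 g=0 k=1 d=1 c=1 e=1 clk=0 a=1 b=0 h=1 f=1 j=0
t17.Δ2 g=0 k=0 d=1 c=1 e=1 clk=0 a=1 b=0 h=1 f=1 j=0
t17.Δ3 g=0 k=0 d=1 c=1 e=1 clk=0 a=1 b=0 h=0 f=1 j=0
t17.Δ4 g=0 k=0 d=1 c=1 e=1 clk=0 a=1 b=0 h=0 f=0 j=0
t18.Δ0 g=0 k=0 d=1 c=1 e=1 clk=0 a=1 b=0 h=0 f=0 j=0
t18.Δ1 g=0 k=0 d=1 c=1 e=1 clk=1 a=1 b=0 h=0 f=0 j=0
t18.Δ2 g=0 k=0 d=1 c=0 e=1 clk=1 a=1 b=0 h=0 f=0 j=0
t19.Δ0 g=0 k=0 d=1 c=0 e=1 clk=1 a=1 b=0 h=0 f=0 j=0
t19.Δ1 g=0 k=0 d=1 c=0 e=1 clk=0 a=1 b=1 h=0 f=0 j=0
t19.Δ2 g=0 k=1 d=1 c=0 e=1 clk=0 a=1 b=1 h=0 f=0 j=0
t19.Δ3 g=0 k=1 d=1 c=0 e=1 clk=0 a=1 b=1 h=1 f=0 j=0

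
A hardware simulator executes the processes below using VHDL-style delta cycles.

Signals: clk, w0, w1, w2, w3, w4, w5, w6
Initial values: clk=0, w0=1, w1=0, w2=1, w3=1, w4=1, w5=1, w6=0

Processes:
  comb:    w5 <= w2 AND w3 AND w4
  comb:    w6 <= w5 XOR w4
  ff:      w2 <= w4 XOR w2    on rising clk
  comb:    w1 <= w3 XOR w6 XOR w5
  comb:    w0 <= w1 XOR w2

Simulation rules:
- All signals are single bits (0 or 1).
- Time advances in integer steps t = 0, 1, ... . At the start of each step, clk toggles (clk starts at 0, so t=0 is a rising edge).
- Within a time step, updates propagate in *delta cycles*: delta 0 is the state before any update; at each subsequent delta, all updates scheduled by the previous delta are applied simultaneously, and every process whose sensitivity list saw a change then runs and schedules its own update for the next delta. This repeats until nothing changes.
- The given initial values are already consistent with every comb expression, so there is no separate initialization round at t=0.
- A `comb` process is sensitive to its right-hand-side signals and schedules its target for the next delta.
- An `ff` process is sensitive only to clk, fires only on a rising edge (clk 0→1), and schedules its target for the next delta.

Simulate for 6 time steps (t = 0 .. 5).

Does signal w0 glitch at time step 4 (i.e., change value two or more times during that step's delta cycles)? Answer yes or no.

[bits: w2,w3,w4,w1,w6,w0,w5,clk]
t=0: Δ0=11100110 Δ1=11100111 Δ2=01100111 Δ3=01100001 Δ4=01111001 Δ5=01101101 Δ6=01101001 | 6Δ
t=1: Δ0=01101001 Δ1=01101000 | 1Δ
t=2: Δ0=01101000 Δ1=01101001 Δ2=11101001 Δ3=11101111 Δ4=11110111 Δ5=11100011 Δ6=11100111 | 6Δ
t=3: Δ0=11100111 Δ1=11100110 | 1Δ
t=4: Δ0=11100110 Δ1=11100111 Δ2=01100111 Δ3=01100001 Δ4=01111001 Δ5=01101101 Δ6=01101001 | 6Δ
t=5: Δ0=01101001 Δ1=01101000 | 1Δ

yes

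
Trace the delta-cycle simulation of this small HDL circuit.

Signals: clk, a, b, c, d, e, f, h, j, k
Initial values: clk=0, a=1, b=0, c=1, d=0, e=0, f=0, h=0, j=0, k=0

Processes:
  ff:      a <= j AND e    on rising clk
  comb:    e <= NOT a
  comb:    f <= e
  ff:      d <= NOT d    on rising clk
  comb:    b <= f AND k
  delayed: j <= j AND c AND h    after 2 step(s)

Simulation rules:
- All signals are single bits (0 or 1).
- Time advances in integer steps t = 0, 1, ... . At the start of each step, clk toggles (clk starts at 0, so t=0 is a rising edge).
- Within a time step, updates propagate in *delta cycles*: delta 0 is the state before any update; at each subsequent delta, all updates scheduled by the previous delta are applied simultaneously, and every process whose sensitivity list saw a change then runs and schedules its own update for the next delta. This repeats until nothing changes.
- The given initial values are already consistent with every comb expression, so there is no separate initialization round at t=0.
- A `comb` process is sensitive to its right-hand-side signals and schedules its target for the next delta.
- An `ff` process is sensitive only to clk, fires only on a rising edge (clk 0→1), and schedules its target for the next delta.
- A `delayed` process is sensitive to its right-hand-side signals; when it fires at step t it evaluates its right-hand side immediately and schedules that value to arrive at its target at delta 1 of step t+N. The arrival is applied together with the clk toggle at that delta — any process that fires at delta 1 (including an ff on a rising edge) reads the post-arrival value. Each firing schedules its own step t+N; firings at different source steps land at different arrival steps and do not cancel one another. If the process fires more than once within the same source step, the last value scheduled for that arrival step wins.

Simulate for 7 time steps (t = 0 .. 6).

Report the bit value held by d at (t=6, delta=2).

t=0 Δ0: k=0 f=0 h=0 d=0 clk=0 e=0 b=0 a=1 j=0 c=1
  Δ1: clk:0→1
  Δ2: d:0→1, a:1→0
  Δ3: e:0→1
  Δ4: f:0→1
  (4Δ to stable)
t=1 Δ0: k=0 f=1 h=0 d=1 clk=1 e=1 b=0 a=0 j=0 c=1
  Δ1: clk:1→0
  (1Δ to stable)
t=2 Δ0: k=0 f=1 h=0 d=1 clk=0 e=1 b=0 a=0 j=0 c=1
  Δ1: clk:0→1
  Δ2: d:1→0
  (2Δ to stable)
t=3 Δ0: k=0 f=1 h=0 d=0 clk=1 e=1 b=0 a=0 j=0 c=1
  Δ1: clk:1→0
  (1Δ to stable)
t=4 Δ0: k=0 f=1 h=0 d=0 clk=0 e=1 b=0 a=0 j=0 c=1
  Δ1: clk:0→1
  Δ2: d:0→1
  (2Δ to stable)
t=5 Δ0: k=0 f=1 h=0 d=1 clk=1 e=1 b=0 a=0 j=0 c=1
  Δ1: clk:1→0
  (1Δ to stable)
t=6 Δ0: k=0 f=1 h=0 d=1 clk=0 e=1 b=0 a=0 j=0 c=1
  Δ1: clk:0→1
  Δ2: d:1→0
  (2Δ to stable)

0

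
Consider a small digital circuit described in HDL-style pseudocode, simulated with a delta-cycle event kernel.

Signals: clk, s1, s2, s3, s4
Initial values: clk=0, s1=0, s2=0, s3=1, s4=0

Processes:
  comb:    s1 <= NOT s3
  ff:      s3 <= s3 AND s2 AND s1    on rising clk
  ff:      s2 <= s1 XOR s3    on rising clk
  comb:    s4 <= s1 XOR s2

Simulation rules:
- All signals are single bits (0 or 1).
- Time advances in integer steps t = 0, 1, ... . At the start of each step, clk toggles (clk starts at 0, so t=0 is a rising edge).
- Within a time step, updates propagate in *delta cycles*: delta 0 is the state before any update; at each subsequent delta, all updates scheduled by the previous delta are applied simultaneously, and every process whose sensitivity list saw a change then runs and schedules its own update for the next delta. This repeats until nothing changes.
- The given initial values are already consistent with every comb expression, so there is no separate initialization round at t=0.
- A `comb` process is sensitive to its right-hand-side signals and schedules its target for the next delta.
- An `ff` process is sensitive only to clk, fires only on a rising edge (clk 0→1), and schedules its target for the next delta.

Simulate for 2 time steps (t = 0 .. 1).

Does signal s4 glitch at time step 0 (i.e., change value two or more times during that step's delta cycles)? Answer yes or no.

yes

t0.Δ0 s2=0 s4=0 s1=0 clk=0 s3=1
t0.Δ1 s2=0 s4=0 s1=0 clk=1 s3=1
t0.Δ2 s2=1 s4=0 s1=0 clk=1 s3=0
t0.Δ3 s2=1 s4=1 s1=1 clk=1 s3=0
t0.Δ4 s2=1 s4=0 s1=1 clk=1 s3=0
t1.Δ0 s2=1 s4=0 s1=1 clk=1 s3=0
t1.Δ1 s2=1 s4=0 s1=1 clk=0 s3=0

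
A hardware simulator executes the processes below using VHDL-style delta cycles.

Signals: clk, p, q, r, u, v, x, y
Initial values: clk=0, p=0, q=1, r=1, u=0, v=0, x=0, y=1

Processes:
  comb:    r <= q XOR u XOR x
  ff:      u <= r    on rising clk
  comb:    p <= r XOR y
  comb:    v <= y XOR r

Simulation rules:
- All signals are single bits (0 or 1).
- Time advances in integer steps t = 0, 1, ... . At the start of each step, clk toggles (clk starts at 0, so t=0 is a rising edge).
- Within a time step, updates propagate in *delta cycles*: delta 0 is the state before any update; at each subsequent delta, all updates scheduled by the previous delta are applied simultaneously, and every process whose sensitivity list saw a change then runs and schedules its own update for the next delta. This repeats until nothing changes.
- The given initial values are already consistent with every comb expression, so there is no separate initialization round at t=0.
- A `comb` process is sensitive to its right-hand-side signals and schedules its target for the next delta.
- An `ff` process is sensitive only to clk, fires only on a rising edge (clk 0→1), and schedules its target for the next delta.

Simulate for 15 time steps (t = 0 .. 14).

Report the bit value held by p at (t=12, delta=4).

1

t=0 Δ0: x=0 p=0 u=0 v=0 q=1 r=1 y=1 clk=0
  Δ1: clk:0→1
  Δ2: u:0→1
  Δ3: r:1→0
  Δ4: p:0→1, v:0→1
  (4Δ to stable)
t=1 Δ0: x=0 p=1 u=1 v=1 q=1 r=0 y=1 clk=1
  Δ1: clk:1→0
  (1Δ to stable)
t=2 Δ0: x=0 p=1 u=1 v=1 q=1 r=0 y=1 clk=0
  Δ1: clk:0→1
  Δ2: u:1→0
  Δ3: r:0→1
  Δ4: p:1→0, v:1→0
  (4Δ to stable)
t=3 Δ0: x=0 p=0 u=0 v=0 q=1 r=1 y=1 clk=1
  Δ1: clk:1→0
  (1Δ to stable)
t=4 Δ0: x=0 p=0 u=0 v=0 q=1 r=1 y=1 clk=0
  Δ1: clk:0→1
  Δ2: u:0→1
  Δ3: r:1→0
  Δ4: p:0→1, v:0→1
  (4Δ to stable)
t=5 Δ0: x=0 p=1 u=1 v=1 q=1 r=0 y=1 clk=1
  Δ1: clk:1→0
  (1Δ to stable)
t=6 Δ0: x=0 p=1 u=1 v=1 q=1 r=0 y=1 clk=0
  Δ1: clk:0→1
  Δ2: u:1→0
  Δ3: r:0→1
  Δ4: p:1→0, v:1→0
  (4Δ to stable)
t=7 Δ0: x=0 p=0 u=0 v=0 q=1 r=1 y=1 clk=1
  Δ1: clk:1→0
  (1Δ to stable)
t=8 Δ0: x=0 p=0 u=0 v=0 q=1 r=1 y=1 clk=0
  Δ1: clk:0→1
  Δ2: u:0→1
  Δ3: r:1→0
  Δ4: p:0→1, v:0→1
  (4Δ to stable)
t=9 Δ0: x=0 p=1 u=1 v=1 q=1 r=0 y=1 clk=1
  Δ1: clk:1→0
  (1Δ to stable)
t=10 Δ0: x=0 p=1 u=1 v=1 q=1 r=0 y=1 clk=0
  Δ1: clk:0→1
  Δ2: u:1→0
  Δ3: r:0→1
  Δ4: p:1→0, v:1→0
  (4Δ to stable)
t=11 Δ0: x=0 p=0 u=0 v=0 q=1 r=1 y=1 clk=1
  Δ1: clk:1→0
  (1Δ to stable)
t=12 Δ0: x=0 p=0 u=0 v=0 q=1 r=1 y=1 clk=0
  Δ1: clk:0→1
  Δ2: u:0→1
  Δ3: r:1→0
  Δ4: p:0→1, v:0→1
  (4Δ to stable)
t=13 Δ0: x=0 p=1 u=1 v=1 q=1 r=0 y=1 clk=1
  Δ1: clk:1→0
  (1Δ to stable)
t=14 Δ0: x=0 p=1 u=1 v=1 q=1 r=0 y=1 clk=0
  Δ1: clk:0→1
  Δ2: u:1→0
  Δ3: r:0→1
  Δ4: p:1→0, v:1→0
  (4Δ to stable)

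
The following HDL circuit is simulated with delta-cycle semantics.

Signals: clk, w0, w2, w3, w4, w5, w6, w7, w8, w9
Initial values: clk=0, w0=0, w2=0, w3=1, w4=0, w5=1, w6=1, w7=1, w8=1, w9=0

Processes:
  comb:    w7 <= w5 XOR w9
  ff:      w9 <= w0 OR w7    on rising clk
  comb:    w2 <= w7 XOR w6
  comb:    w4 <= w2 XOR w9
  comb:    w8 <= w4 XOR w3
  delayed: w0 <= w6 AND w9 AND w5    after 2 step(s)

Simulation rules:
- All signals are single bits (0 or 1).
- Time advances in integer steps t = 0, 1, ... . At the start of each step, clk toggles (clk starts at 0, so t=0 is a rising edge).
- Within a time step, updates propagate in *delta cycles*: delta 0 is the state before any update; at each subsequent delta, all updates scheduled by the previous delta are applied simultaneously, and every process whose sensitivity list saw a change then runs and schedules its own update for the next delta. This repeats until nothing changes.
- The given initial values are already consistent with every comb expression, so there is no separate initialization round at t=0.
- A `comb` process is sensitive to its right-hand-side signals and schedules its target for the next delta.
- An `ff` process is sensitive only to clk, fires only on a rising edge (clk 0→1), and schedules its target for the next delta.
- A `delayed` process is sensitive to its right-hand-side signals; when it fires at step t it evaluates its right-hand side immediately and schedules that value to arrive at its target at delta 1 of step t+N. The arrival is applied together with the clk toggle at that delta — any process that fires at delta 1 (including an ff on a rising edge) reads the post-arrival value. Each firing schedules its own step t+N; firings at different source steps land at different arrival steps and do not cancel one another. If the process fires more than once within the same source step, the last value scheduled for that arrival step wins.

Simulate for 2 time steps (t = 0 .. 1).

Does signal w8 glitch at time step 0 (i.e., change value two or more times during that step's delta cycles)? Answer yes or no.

yes

t0.Δ0 w3=1 w8=1 w6=1 w0=0 w5=1 w7=1 w4=0 clk=0 w9=0 w2=0
t0.Δ1 w3=1 w8=1 w6=1 w0=0 w5=1 w7=1 w4=0 clk=1 w9=0 w2=0
t0.Δ2 w3=1 w8=1 w6=1 w0=0 w5=1 w7=1 w4=0 clk=1 w9=1 w2=0
t0.Δ3 w3=1 w8=1 w6=1 w0=0 w5=1 w7=0 w4=1 clk=1 w9=1 w2=0
t0.Δ4 w3=1 w8=0 w6=1 w0=0 w5=1 w7=0 w4=1 clk=1 w9=1 w2=1
t0.Δ5 w3=1 w8=0 w6=1 w0=0 w5=1 w7=0 w4=0 clk=1 w9=1 w2=1
t0.Δ6 w3=1 w8=1 w6=1 w0=0 w5=1 w7=0 w4=0 clk=1 w9=1 w2=1
t1.Δ0 w3=1 w8=1 w6=1 w0=0 w5=1 w7=0 w4=0 clk=1 w9=1 w2=1
t1.Δ1 w3=1 w8=1 w6=1 w0=0 w5=1 w7=0 w4=0 clk=0 w9=1 w2=1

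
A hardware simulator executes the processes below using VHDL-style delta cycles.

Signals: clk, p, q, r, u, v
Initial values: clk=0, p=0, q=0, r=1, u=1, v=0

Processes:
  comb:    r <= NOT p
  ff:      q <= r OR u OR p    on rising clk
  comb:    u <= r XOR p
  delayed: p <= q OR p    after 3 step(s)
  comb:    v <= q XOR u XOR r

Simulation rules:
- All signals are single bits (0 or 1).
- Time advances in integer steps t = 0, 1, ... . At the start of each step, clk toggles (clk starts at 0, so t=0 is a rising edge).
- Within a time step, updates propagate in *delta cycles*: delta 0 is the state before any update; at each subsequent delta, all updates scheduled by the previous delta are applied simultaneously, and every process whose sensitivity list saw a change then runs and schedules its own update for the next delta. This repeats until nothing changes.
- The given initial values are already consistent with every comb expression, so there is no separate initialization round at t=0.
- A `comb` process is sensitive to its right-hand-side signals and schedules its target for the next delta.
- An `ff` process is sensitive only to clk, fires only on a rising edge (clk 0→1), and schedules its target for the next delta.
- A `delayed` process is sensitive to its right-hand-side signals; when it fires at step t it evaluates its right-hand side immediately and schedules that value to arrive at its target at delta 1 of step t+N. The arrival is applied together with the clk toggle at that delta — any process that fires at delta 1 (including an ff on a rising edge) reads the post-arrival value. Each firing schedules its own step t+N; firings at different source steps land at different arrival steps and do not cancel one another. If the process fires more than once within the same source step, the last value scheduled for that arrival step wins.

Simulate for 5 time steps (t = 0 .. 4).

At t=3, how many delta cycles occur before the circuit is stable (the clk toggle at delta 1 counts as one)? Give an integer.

t=0 Δ0: q=0 p=0 r=1 v=0 u=1 clk=0
  Δ1: clk:0→1
  Δ2: q:0→1
  Δ3: v:0→1
  (3Δ to stable)
t=1 Δ0: q=1 p=0 r=1 v=1 u=1 clk=1
  Δ1: clk:1→0
  (1Δ to stable)
t=2 Δ0: q=1 p=0 r=1 v=1 u=1 clk=0
  Δ1: clk:0→1
  (1Δ to stable)
t=3 Δ0: q=1 p=0 r=1 v=1 u=1 clk=1
  Δ1: p:0→1, clk:1→0
  Δ2: r:1→0, u:1→0
  Δ3: u:0→1
  Δ4: v:1→0
  (4Δ to stable)
t=4 Δ0: q=1 p=1 r=0 v=0 u=1 clk=0
  Δ1: clk:0→1
  (1Δ to stable)

4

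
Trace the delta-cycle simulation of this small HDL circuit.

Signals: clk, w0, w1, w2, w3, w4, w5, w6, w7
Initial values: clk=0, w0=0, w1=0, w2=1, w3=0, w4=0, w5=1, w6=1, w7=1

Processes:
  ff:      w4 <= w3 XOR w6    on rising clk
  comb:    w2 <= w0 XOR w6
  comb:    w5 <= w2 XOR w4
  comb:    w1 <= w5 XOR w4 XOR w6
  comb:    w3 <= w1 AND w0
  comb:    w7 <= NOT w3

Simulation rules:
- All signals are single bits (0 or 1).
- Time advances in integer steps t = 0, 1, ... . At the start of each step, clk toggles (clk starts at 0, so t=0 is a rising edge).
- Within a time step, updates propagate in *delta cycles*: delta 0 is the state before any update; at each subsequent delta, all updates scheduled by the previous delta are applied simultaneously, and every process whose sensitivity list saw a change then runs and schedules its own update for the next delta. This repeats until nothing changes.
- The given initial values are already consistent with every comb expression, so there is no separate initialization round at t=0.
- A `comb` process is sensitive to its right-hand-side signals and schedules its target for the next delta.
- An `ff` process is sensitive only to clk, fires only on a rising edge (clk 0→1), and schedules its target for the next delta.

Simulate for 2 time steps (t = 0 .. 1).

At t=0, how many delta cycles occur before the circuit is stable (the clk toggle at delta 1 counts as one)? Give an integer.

t=0 Δ0: w6=1 clk=0 w7=1 w3=0 w2=1 w0=0 w4=0 w5=1 w1=0
  Δ1: clk:0→1
  Δ2: w4:0→1
  Δ3: w5:1→0, w1:0→1
  Δ4: w1:1→0
  (4Δ to stable)
t=1 Δ0: w6=1 clk=1 w7=1 w3=0 w2=1 w0=0 w4=1 w5=0 w1=0
  Δ1: clk:1→0
  (1Δ to stable)

4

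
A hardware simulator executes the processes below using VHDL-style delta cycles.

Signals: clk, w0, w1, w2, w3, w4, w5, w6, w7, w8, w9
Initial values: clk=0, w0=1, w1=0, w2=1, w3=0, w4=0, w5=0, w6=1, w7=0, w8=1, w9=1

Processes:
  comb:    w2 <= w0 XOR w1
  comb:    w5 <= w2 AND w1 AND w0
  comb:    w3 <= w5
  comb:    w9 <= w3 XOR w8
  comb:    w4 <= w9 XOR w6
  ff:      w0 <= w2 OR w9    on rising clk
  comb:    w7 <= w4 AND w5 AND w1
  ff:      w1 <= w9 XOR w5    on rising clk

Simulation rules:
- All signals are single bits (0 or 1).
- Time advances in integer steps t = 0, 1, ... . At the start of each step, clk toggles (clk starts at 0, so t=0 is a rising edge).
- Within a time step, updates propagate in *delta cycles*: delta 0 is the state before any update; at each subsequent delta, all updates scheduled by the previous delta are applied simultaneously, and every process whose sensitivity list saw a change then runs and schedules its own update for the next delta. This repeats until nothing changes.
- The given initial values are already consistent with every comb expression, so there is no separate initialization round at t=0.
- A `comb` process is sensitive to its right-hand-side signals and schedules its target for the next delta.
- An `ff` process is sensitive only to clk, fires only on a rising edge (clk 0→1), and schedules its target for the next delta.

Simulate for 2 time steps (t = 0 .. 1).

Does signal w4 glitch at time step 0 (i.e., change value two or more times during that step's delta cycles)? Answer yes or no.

t0.Δ0 w9=1 w3=0 w0=1 w5=0 w8=1 clk=0 w1=0 w6=1 w2=1 w4=0 w7=0
t0.Δ1 w9=1 w3=0 w0=1 w5=0 w8=1 clk=1 w1=0 w6=1 w2=1 w4=0 w7=0
t0.Δ2 w9=1 w3=0 w0=1 w5=0 w8=1 clk=1 w1=1 w6=1 w2=1 w4=0 w7=0
t0.Δ3 w9=1 w3=0 w0=1 w5=1 w8=1 clk=1 w1=1 w6=1 w2=0 w4=0 w7=0
t0.Δ4 w9=1 w3=1 w0=1 w5=0 w8=1 clk=1 w1=1 w6=1 w2=0 w4=0 w7=0
t0.Δ5 w9=0 w3=0 w0=1 w5=0 w8=1 clk=1 w1=1 w6=1 w2=0 w4=0 w7=0
t0.Δ6 w9=1 w3=0 w0=1 w5=0 w8=1 clk=1 w1=1 w6=1 w2=0 w4=1 w7=0
t0.Δ7 w9=1 w3=0 w0=1 w5=0 w8=1 clk=1 w1=1 w6=1 w2=0 w4=0 w7=0
t1.Δ0 w9=1 w3=0 w0=1 w5=0 w8=1 clk=1 w1=1 w6=1 w2=0 w4=0 w7=0
t1.Δ1 w9=1 w3=0 w0=1 w5=0 w8=1 clk=0 w1=1 w6=1 w2=0 w4=0 w7=0

yes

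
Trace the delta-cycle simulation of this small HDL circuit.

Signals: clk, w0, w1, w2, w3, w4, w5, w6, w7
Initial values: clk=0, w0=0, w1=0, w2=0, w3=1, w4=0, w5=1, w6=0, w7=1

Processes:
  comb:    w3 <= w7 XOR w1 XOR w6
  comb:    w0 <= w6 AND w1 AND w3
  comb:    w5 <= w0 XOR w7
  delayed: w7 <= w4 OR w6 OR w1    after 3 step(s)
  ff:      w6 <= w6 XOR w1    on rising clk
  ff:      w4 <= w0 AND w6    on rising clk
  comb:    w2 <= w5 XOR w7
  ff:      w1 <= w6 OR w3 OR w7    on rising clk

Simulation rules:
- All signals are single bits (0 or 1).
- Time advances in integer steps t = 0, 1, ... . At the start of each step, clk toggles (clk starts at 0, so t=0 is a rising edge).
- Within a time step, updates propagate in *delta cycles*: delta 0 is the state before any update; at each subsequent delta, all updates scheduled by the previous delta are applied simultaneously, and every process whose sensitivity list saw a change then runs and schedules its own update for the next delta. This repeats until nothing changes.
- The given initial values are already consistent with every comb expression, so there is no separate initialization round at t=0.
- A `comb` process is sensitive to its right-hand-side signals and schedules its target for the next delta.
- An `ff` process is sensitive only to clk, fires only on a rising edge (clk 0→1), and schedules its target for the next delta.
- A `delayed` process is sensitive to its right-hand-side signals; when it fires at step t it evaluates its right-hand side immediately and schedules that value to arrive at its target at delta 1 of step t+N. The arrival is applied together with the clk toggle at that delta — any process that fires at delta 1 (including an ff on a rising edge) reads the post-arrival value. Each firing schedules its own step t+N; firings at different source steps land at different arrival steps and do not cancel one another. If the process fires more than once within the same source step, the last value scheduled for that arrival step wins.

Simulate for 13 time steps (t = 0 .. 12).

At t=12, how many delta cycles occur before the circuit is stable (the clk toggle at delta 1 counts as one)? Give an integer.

5

t0.Δ0 w5=1 clk=0 w3=1 w7=1 w1=0 w2=0 w4=0 w0=0 w6=0
t0.Δ1 w5=1 clk=1 w3=1 w7=1 w1=0 w2=0 w4=0 w0=0 w6=0
t0.Δ2 w5=1 clk=1 w3=1 w7=1 w1=1 w2=0 w4=0 w0=0 w6=0
t0.Δ3 w5=1 clk=1 w3=0 w7=1 w1=1 w2=0 w4=0 w0=0 w6=0
t1.Δ0 w5=1 clk=1 w3=0 w7=1 w1=1 w2=0 w4=0 w0=0 w6=0
t1.Δ1 w5=1 clk=0 w3=0 w7=1 w1=1 w2=0 w4=0 w0=0 w6=0
t2.Δ0 w5=1 clk=0 w3=0 w7=1 w1=1 w2=0 w4=0 w0=0 w6=0
t2.Δ1 w5=1 clk=1 w3=0 w7=1 w1=1 w2=0 w4=0 w0=0 w6=0
t2.Δ2 w5=1 clk=1 w3=0 w7=1 w1=1 w2=0 w4=0 w0=0 w6=1
t2.Δ3 w5=1 clk=1 w3=1 w7=1 w1=1 w2=0 w4=0 w0=0 w6=1
t2.Δ4 w5=1 clk=1 w3=1 w7=1 w1=1 w2=0 w4=0 w0=1 w6=1
t2.Δ5 w5=0 clk=1 w3=1 w7=1 w1=1 w2=0 w4=0 w0=1 w6=1
t2.Δ6 w5=0 clk=1 w3=1 w7=1 w1=1 w2=1 w4=0 w0=1 w6=1
t3.Δ0 w5=0 clk=1 w3=1 w7=1 w1=1 w2=1 w4=0 w0=1 w6=1
t3.Δ1 w5=0 clk=0 w3=1 w7=1 w1=1 w2=1 w4=0 w0=1 w6=1
t4.Δ0 w5=0 clk=0 w3=1 w7=1 w1=1 w2=1 w4=0 w0=1 w6=1
t4.Δ1 w5=0 clk=1 w3=1 w7=1 w1=1 w2=1 w4=0 w0=1 w6=1
t4.Δ2 w5=0 clk=1 w3=1 w7=1 w1=1 w2=1 w4=1 w0=1 w6=0
t4.Δ3 w5=0 clk=1 w3=0 w7=1 w1=1 w2=1 w4=1 w0=0 w6=0
t4.Δ4 w5=1 clk=1 w3=0 w7=1 w1=1 w2=1 w4=1 w0=0 w6=0
t4.Δ5 w5=1 clk=1 w3=0 w7=1 w1=1 w2=0 w4=1 w0=0 w6=0
t5.Δ0 w5=1 clk=1 w3=0 w7=1 w1=1 w2=0 w4=1 w0=0 w6=0
t5.Δ1 w5=1 clk=0 w3=0 w7=1 w1=1 w2=0 w4=1 w0=0 w6=0
t6.Δ0 w5=1 clk=0 w3=0 w7=1 w1=1 w2=0 w4=1 w0=0 w6=0
t6.Δ1 w5=1 clk=1 w3=0 w7=1 w1=1 w2=0 w4=1 w0=0 w6=0
t6.Δ2 w5=1 clk=1 w3=0 w7=1 w1=1 w2=0 w4=0 w0=0 w6=1
t6.Δ3 w5=1 clk=1 w3=1 w7=1 w1=1 w2=0 w4=0 w0=0 w6=1
t6.Δ4 w5=1 clk=1 w3=1 w7=1 w1=1 w2=0 w4=0 w0=1 w6=1
t6.Δ5 w5=0 clk=1 w3=1 w7=1 w1=1 w2=0 w4=0 w0=1 w6=1
t6.Δ6 w5=0 clk=1 w3=1 w7=1 w1=1 w2=1 w4=0 w0=1 w6=1
t7.Δ0 w5=0 clk=1 w3=1 w7=1 w1=1 w2=1 w4=0 w0=1 w6=1
t7.Δ1 w5=0 clk=0 w3=1 w7=1 w1=1 w2=1 w4=0 w0=1 w6=1
t8.Δ0 w5=0 clk=0 w3=1 w7=1 w1=1 w2=1 w4=0 w0=1 w6=1
t8.Δ1 w5=0 clk=1 w3=1 w7=1 w1=1 w2=1 w4=0 w0=1 w6=1
t8.Δ2 w5=0 clk=1 w3=1 w7=1 w1=1 w2=1 w4=1 w0=1 w6=0
t8.Δ3 w5=0 clk=1 w3=0 w7=1 w1=1 w2=1 w4=1 w0=0 w6=0
t8.Δ4 w5=1 clk=1 w3=0 w7=1 w1=1 w2=1 w4=1 w0=0 w6=0
t8.Δ5 w5=1 clk=1 w3=0 w7=1 w1=1 w2=0 w4=1 w0=0 w6=0
t9.Δ0 w5=1 clk=1 w3=0 w7=1 w1=1 w2=0 w4=1 w0=0 w6=0
t9.Δ1 w5=1 clk=0 w3=0 w7=1 w1=1 w2=0 w4=1 w0=0 w6=0
t10.Δ0 w5=1 clk=0 w3=0 w7=1 w1=1 w2=0 w4=1 w0=0 w6=0
t10.Δ1 w5=1 clk=1 w3=0 w7=1 w1=1 w2=0 w4=1 w0=0 w6=0
t10.Δ2 w5=1 clk=1 w3=0 w7=1 w1=1 w2=0 w4=0 w0=0 w6=1
t10.Δ3 w5=1 clk=1 w3=1 w7=1 w1=1 w2=0 w4=0 w0=0 w6=1
t10.Δ4 w5=1 clk=1 w3=1 w7=1 w1=1 w2=0 w4=0 w0=1 w6=1
t10.Δ5 w5=0 clk=1 w3=1 w7=1 w1=1 w2=0 w4=0 w0=1 w6=1
t10.Δ6 w5=0 clk=1 w3=1 w7=1 w1=1 w2=1 w4=0 w0=1 w6=1
t11.Δ0 w5=0 clk=1 w3=1 w7=1 w1=1 w2=1 w4=0 w0=1 w6=1
t11.Δ1 w5=0 clk=0 w3=1 w7=1 w1=1 w2=1 w4=0 w0=1 w6=1
t12.Δ0 w5=0 clk=0 w3=1 w7=1 w1=1 w2=1 w4=0 w0=1 w6=1
t12.Δ1 w5=0 clk=1 w3=1 w7=1 w1=1 w2=1 w4=0 w0=1 w6=1
t12.Δ2 w5=0 clk=1 w3=1 w7=1 w1=1 w2=1 w4=1 w0=1 w6=0
t12.Δ3 w5=0 clk=1 w3=0 w7=1 w1=1 w2=1 w4=1 w0=0 w6=0
t12.Δ4 w5=1 clk=1 w3=0 w7=1 w1=1 w2=1 w4=1 w0=0 w6=0
t12.Δ5 w5=1 clk=1 w3=0 w7=1 w1=1 w2=0 w4=1 w0=0 w6=0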